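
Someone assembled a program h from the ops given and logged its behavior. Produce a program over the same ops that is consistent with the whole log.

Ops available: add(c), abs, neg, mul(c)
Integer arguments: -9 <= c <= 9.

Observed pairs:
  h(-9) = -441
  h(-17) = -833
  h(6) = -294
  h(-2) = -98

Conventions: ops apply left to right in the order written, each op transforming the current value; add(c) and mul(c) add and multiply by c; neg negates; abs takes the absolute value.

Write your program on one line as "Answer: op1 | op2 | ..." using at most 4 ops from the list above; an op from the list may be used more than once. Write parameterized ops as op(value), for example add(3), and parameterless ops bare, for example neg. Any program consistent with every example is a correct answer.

abs | neg | mul(7) | mul(7)

Check, running the answer program on each example:
  -9 -> 9 -> -9 -> -63 -> -441
  -17 -> 17 -> -17 -> -119 -> -833
  6 -> 6 -> -6 -> -42 -> -294
  -2 -> 2 -> -2 -> -14 -> -98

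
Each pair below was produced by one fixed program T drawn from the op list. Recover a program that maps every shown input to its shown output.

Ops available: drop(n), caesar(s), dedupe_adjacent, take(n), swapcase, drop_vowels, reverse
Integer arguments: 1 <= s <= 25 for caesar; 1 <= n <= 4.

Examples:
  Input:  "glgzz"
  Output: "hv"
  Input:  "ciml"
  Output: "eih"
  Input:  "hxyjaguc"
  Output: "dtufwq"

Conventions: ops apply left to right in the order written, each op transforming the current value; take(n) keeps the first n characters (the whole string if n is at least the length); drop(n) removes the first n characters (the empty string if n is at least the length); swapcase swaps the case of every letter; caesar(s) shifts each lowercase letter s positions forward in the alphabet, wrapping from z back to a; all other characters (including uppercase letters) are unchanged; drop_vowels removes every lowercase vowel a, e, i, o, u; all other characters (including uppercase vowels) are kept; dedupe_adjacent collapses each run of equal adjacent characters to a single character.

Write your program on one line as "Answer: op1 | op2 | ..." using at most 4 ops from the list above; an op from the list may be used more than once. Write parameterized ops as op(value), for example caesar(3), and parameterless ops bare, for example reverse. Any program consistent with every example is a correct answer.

dedupe_adjacent | caesar(24) | drop_vowels | caesar(24)

Check, running the answer program on each example:
  "glgzz" -> "glgz" -> "ejex" -> "jx" -> "hv"
  "ciml" -> "ciml" -> "agkj" -> "gkj" -> "eih"
  "hxyjaguc" -> "hxyjaguc" -> "fvwhyesa" -> "fvwhys" -> "dtufwq"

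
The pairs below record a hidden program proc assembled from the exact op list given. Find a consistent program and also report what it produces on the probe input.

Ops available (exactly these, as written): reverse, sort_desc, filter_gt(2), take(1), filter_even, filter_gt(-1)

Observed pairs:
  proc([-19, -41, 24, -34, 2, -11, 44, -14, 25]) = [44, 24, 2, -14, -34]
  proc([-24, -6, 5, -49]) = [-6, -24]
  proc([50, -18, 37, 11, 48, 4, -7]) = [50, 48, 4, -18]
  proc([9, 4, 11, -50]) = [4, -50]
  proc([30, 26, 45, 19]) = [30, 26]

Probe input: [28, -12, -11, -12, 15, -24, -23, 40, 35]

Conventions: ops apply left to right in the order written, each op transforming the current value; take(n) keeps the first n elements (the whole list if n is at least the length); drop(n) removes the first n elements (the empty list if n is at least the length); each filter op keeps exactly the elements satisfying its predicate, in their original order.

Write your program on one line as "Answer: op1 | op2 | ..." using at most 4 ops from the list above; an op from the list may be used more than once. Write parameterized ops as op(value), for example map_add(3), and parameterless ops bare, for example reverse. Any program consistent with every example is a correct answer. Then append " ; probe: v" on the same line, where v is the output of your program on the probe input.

reverse | sort_desc | filter_even ; probe: [40, 28, -12, -12, -24]

Check, running the answer program on each example:
  [-19, -41, 24, -34, 2, -11, 44, -14, 25] -> [25, -14, 44, -11, 2, -34, 24, -41, -19] -> [44, 25, 24, 2, -11, -14, -19, -34, -41] -> [44, 24, 2, -14, -34]
  [-24, -6, 5, -49] -> [-49, 5, -6, -24] -> [5, -6, -24, -49] -> [-6, -24]
  [50, -18, 37, 11, 48, 4, -7] -> [-7, 4, 48, 11, 37, -18, 50] -> [50, 48, 37, 11, 4, -7, -18] -> [50, 48, 4, -18]
  [9, 4, 11, -50] -> [-50, 11, 4, 9] -> [11, 9, 4, -50] -> [4, -50]
  [30, 26, 45, 19] -> [19, 45, 26, 30] -> [45, 30, 26, 19] -> [30, 26]
  probe: [28, -12, -11, -12, 15, -24, -23, 40, 35] -> [35, 40, -23, -24, 15, -12, -11, -12, 28] -> [40, 35, 28, 15, -11, -12, -12, -23, -24] -> [40, 28, -12, -12, -24]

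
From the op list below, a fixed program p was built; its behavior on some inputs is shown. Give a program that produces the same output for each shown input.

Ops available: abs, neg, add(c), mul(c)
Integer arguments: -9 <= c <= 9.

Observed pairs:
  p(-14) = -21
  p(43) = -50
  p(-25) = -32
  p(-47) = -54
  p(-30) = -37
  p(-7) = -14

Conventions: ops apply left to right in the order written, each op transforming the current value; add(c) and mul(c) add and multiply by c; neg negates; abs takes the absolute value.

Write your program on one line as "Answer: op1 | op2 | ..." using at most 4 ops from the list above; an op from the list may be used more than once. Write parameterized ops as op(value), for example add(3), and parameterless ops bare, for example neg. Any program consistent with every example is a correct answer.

abs | add(7) | neg

Check, running the answer program on each example:
  -14 -> 14 -> 21 -> -21
  43 -> 43 -> 50 -> -50
  -25 -> 25 -> 32 -> -32
  -47 -> 47 -> 54 -> -54
  -30 -> 30 -> 37 -> -37
  -7 -> 7 -> 14 -> -14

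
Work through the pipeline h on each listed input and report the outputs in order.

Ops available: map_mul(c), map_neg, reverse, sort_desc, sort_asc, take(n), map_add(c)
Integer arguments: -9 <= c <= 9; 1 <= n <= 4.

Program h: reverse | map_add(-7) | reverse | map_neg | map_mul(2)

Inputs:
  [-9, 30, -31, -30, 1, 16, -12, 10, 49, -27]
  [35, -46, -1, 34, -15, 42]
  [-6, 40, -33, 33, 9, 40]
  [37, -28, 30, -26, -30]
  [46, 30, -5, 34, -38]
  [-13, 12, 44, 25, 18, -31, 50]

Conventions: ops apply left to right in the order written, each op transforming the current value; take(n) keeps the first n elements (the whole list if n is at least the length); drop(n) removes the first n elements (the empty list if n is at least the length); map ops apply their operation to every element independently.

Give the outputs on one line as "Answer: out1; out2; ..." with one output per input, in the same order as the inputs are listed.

[32, -46, 76, 74, 12, -18, 38, -6, -84, 68]; [-56, 106, 16, -54, 44, -70]; [26, -66, 80, -52, -4, -66]; [-60, 70, -46, 66, 74]; [-78, -46, 24, -54, 90]; [40, -10, -74, -36, -22, 76, -86]

Execution, op by op:
  [-9, 30, -31, -30, 1, 16, -12, 10, 49, -27] -> [-27, 49, 10, -12, 16, 1, -30, -31, 30, -9] -> [-34, 42, 3, -19, 9, -6, -37, -38, 23, -16] -> [-16, 23, -38, -37, -6, 9, -19, 3, 42, -34] -> [16, -23, 38, 37, 6, -9, 19, -3, -42, 34] -> [32, -46, 76, 74, 12, -18, 38, -6, -84, 68]
  [35, -46, -1, 34, -15, 42] -> [42, -15, 34, -1, -46, 35] -> [35, -22, 27, -8, -53, 28] -> [28, -53, -8, 27, -22, 35] -> [-28, 53, 8, -27, 22, -35] -> [-56, 106, 16, -54, 44, -70]
  [-6, 40, -33, 33, 9, 40] -> [40, 9, 33, -33, 40, -6] -> [33, 2, 26, -40, 33, -13] -> [-13, 33, -40, 26, 2, 33] -> [13, -33, 40, -26, -2, -33] -> [26, -66, 80, -52, -4, -66]
  [37, -28, 30, -26, -30] -> [-30, -26, 30, -28, 37] -> [-37, -33, 23, -35, 30] -> [30, -35, 23, -33, -37] -> [-30, 35, -23, 33, 37] -> [-60, 70, -46, 66, 74]
  [46, 30, -5, 34, -38] -> [-38, 34, -5, 30, 46] -> [-45, 27, -12, 23, 39] -> [39, 23, -12, 27, -45] -> [-39, -23, 12, -27, 45] -> [-78, -46, 24, -54, 90]
  [-13, 12, 44, 25, 18, -31, 50] -> [50, -31, 18, 25, 44, 12, -13] -> [43, -38, 11, 18, 37, 5, -20] -> [-20, 5, 37, 18, 11, -38, 43] -> [20, -5, -37, -18, -11, 38, -43] -> [40, -10, -74, -36, -22, 76, -86]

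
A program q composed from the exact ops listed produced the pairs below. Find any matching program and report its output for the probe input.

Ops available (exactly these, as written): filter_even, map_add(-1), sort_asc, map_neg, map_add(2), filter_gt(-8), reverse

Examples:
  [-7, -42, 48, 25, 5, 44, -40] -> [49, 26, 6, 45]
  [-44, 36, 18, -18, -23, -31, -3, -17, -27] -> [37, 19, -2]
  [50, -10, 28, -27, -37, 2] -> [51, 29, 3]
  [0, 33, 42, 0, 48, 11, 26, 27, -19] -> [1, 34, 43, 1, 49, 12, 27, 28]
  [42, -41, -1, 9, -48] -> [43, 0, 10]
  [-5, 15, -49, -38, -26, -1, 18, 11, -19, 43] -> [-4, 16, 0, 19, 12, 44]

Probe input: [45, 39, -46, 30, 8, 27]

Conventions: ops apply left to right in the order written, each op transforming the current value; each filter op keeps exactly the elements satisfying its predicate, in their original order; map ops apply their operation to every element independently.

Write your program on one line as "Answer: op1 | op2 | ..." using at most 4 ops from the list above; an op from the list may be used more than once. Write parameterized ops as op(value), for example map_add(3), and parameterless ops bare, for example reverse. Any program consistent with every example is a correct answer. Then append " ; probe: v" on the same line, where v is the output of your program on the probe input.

map_add(-1) | filter_gt(-8) | map_add(2) ; probe: [46, 40, 31, 9, 28]

Check, running the answer program on each example:
  [-7, -42, 48, 25, 5, 44, -40] -> [-8, -43, 47, 24, 4, 43, -41] -> [47, 24, 4, 43] -> [49, 26, 6, 45]
  [-44, 36, 18, -18, -23, -31, -3, -17, -27] -> [-45, 35, 17, -19, -24, -32, -4, -18, -28] -> [35, 17, -4] -> [37, 19, -2]
  [50, -10, 28, -27, -37, 2] -> [49, -11, 27, -28, -38, 1] -> [49, 27, 1] -> [51, 29, 3]
  [0, 33, 42, 0, 48, 11, 26, 27, -19] -> [-1, 32, 41, -1, 47, 10, 25, 26, -20] -> [-1, 32, 41, -1, 47, 10, 25, 26] -> [1, 34, 43, 1, 49, 12, 27, 28]
  [42, -41, -1, 9, -48] -> [41, -42, -2, 8, -49] -> [41, -2, 8] -> [43, 0, 10]
  [-5, 15, -49, -38, -26, -1, 18, 11, -19, 43] -> [-6, 14, -50, -39, -27, -2, 17, 10, -20, 42] -> [-6, 14, -2, 17, 10, 42] -> [-4, 16, 0, 19, 12, 44]
  probe: [45, 39, -46, 30, 8, 27] -> [44, 38, -47, 29, 7, 26] -> [44, 38, 29, 7, 26] -> [46, 40, 31, 9, 28]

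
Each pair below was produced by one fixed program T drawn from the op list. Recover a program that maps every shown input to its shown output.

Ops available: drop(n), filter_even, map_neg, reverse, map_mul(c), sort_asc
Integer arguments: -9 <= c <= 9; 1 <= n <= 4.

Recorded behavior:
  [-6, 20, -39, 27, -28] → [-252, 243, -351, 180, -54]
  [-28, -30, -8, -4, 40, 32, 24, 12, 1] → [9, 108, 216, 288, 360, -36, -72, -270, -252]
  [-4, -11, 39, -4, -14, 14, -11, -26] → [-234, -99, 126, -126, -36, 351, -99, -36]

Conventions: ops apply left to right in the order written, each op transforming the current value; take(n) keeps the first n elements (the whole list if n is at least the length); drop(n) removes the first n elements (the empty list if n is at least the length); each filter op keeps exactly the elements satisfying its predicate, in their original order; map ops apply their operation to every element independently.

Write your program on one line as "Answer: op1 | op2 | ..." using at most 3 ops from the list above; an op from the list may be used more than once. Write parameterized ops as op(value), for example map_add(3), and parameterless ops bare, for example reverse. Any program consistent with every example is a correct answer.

map_mul(-9) | reverse | map_neg

Check, running the answer program on each example:
  [-6, 20, -39, 27, -28] -> [54, -180, 351, -243, 252] -> [252, -243, 351, -180, 54] -> [-252, 243, -351, 180, -54]
  [-28, -30, -8, -4, 40, 32, 24, 12, 1] -> [252, 270, 72, 36, -360, -288, -216, -108, -9] -> [-9, -108, -216, -288, -360, 36, 72, 270, 252] -> [9, 108, 216, 288, 360, -36, -72, -270, -252]
  [-4, -11, 39, -4, -14, 14, -11, -26] -> [36, 99, -351, 36, 126, -126, 99, 234] -> [234, 99, -126, 126, 36, -351, 99, 36] -> [-234, -99, 126, -126, -36, 351, -99, -36]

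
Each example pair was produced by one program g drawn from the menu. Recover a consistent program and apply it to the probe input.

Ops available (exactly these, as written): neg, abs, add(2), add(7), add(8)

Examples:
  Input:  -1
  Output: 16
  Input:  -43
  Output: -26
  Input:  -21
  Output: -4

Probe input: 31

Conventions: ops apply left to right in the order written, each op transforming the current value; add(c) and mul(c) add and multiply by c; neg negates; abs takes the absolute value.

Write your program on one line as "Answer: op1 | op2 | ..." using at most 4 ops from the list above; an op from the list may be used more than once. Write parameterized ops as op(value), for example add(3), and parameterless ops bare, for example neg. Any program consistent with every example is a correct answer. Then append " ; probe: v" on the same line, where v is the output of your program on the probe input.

add(2) | add(7) | add(8) ; probe: 48

Check, running the answer program on each example:
  -1 -> 1 -> 8 -> 16
  -43 -> -41 -> -34 -> -26
  -21 -> -19 -> -12 -> -4
  probe: 31 -> 33 -> 40 -> 48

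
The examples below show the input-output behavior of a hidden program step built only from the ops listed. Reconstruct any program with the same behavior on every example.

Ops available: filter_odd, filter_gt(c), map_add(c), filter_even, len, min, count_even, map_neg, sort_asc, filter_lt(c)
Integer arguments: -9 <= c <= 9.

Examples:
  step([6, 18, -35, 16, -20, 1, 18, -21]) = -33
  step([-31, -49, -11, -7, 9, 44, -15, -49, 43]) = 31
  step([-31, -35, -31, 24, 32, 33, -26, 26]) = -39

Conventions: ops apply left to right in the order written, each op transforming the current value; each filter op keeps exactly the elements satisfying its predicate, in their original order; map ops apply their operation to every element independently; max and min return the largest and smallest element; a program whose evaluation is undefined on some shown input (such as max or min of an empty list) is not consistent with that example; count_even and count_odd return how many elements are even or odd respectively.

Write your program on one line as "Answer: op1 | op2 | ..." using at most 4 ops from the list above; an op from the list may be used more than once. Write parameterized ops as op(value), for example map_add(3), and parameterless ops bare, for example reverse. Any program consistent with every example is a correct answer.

map_add(-9) | filter_odd | map_add(-4) | min

Check, running the answer program on each example:
  [6, 18, -35, 16, -20, 1, 18, -21] -> [-3, 9, -44, 7, -29, -8, 9, -30] -> [-3, 9, 7, -29, 9] -> [-7, 5, 3, -33, 5] -> -33
  [-31, -49, -11, -7, 9, 44, -15, -49, 43] -> [-40, -58, -20, -16, 0, 35, -24, -58, 34] -> [35] -> [31] -> 31
  [-31, -35, -31, 24, 32, 33, -26, 26] -> [-40, -44, -40, 15, 23, 24, -35, 17] -> [15, 23, -35, 17] -> [11, 19, -39, 13] -> -39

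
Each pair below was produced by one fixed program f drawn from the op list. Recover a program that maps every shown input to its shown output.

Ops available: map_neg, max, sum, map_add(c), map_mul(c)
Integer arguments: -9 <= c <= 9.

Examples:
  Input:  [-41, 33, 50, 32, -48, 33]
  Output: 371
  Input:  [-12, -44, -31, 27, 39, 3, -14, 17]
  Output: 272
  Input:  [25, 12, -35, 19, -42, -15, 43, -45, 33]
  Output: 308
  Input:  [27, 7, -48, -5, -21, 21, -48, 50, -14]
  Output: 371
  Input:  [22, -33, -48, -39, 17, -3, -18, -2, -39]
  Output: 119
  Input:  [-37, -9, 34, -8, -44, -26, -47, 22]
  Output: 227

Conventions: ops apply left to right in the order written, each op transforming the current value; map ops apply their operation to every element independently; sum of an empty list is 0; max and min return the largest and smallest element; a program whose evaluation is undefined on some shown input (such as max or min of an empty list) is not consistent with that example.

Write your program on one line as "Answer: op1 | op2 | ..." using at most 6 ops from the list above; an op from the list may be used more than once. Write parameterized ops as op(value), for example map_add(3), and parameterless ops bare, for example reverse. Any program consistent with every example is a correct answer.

map_add(-4) | map_add(-5) | map_neg | map_mul(-9) | map_add(2) | max

Check, running the answer program on each example:
  [-41, 33, 50, 32, -48, 33] -> [-45, 29, 46, 28, -52, 29] -> [-50, 24, 41, 23, -57, 24] -> [50, -24, -41, -23, 57, -24] -> [-450, 216, 369, 207, -513, 216] -> [-448, 218, 371, 209, -511, 218] -> 371
  [-12, -44, -31, 27, 39, 3, -14, 17] -> [-16, -48, -35, 23, 35, -1, -18, 13] -> [-21, -53, -40, 18, 30, -6, -23, 8] -> [21, 53, 40, -18, -30, 6, 23, -8] -> [-189, -477, -360, 162, 270, -54, -207, 72] -> [-187, -475, -358, 164, 272, -52, -205, 74] -> 272
  [25, 12, -35, 19, -42, -15, 43, -45, 33] -> [21, 8, -39, 15, -46, -19, 39, -49, 29] -> [16, 3, -44, 10, -51, -24, 34, -54, 24] -> [-16, -3, 44, -10, 51, 24, -34, 54, -24] -> [144, 27, -396, 90, -459, -216, 306, -486, 216] -> [146, 29, -394, 92, -457, -214, 308, -484, 218] -> 308
  [27, 7, -48, -5, -21, 21, -48, 50, -14] -> [23, 3, -52, -9, -25, 17, -52, 46, -18] -> [18, -2, -57, -14, -30, 12, -57, 41, -23] -> [-18, 2, 57, 14, 30, -12, 57, -41, 23] -> [162, -18, -513, -126, -270, 108, -513, 369, -207] -> [164, -16, -511, -124, -268, 110, -511, 371, -205] -> 371
  [22, -33, -48, -39, 17, -3, -18, -2, -39] -> [18, -37, -52, -43, 13, -7, -22, -6, -43] -> [13, -42, -57, -48, 8, -12, -27, -11, -48] -> [-13, 42, 57, 48, -8, 12, 27, 11, 48] -> [117, -378, -513, -432, 72, -108, -243, -99, -432] -> [119, -376, -511, -430, 74, -106, -241, -97, -430] -> 119
  [-37, -9, 34, -8, -44, -26, -47, 22] -> [-41, -13, 30, -12, -48, -30, -51, 18] -> [-46, -18, 25, -17, -53, -35, -56, 13] -> [46, 18, -25, 17, 53, 35, 56, -13] -> [-414, -162, 225, -153, -477, -315, -504, 117] -> [-412, -160, 227, -151, -475, -313, -502, 119] -> 227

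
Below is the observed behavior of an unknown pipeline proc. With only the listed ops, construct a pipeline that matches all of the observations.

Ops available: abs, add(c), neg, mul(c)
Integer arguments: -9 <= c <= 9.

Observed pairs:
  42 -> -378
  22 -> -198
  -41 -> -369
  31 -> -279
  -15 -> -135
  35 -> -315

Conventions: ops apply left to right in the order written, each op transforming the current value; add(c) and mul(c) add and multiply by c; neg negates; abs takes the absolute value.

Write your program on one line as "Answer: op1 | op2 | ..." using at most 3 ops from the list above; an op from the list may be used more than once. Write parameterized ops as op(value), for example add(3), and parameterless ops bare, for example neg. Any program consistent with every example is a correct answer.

abs | mul(-9)

Check, running the answer program on each example:
  42 -> 42 -> -378
  22 -> 22 -> -198
  -41 -> 41 -> -369
  31 -> 31 -> -279
  -15 -> 15 -> -135
  35 -> 35 -> -315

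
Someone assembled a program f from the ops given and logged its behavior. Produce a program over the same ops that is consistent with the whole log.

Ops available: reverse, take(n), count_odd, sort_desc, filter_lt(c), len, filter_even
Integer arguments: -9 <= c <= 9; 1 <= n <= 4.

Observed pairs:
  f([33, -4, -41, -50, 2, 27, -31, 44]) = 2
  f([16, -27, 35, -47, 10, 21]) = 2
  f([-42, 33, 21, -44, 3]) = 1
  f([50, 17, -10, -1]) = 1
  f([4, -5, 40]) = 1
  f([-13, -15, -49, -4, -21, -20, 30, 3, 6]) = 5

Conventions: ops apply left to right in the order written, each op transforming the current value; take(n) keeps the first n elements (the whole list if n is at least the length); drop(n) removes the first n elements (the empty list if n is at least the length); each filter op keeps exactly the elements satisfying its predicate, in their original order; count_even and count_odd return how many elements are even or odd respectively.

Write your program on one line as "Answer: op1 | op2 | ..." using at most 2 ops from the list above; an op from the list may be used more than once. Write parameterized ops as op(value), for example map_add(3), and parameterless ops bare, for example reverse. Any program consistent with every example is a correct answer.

filter_lt(6) | count_odd

Check, running the answer program on each example:
  [33, -4, -41, -50, 2, 27, -31, 44] -> [-4, -41, -50, 2, -31] -> 2
  [16, -27, 35, -47, 10, 21] -> [-27, -47] -> 2
  [-42, 33, 21, -44, 3] -> [-42, -44, 3] -> 1
  [50, 17, -10, -1] -> [-10, -1] -> 1
  [4, -5, 40] -> [4, -5] -> 1
  [-13, -15, -49, -4, -21, -20, 30, 3, 6] -> [-13, -15, -49, -4, -21, -20, 3] -> 5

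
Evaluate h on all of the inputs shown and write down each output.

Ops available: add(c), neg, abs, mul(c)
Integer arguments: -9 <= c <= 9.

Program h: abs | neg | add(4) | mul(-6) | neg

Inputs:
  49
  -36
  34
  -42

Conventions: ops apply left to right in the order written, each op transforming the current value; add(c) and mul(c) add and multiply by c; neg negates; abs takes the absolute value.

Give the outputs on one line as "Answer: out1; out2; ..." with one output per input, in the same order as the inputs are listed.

-270; -192; -180; -228

Execution, op by op:
  49 -> 49 -> -49 -> -45 -> 270 -> -270
  -36 -> 36 -> -36 -> -32 -> 192 -> -192
  34 -> 34 -> -34 -> -30 -> 180 -> -180
  -42 -> 42 -> -42 -> -38 -> 228 -> -228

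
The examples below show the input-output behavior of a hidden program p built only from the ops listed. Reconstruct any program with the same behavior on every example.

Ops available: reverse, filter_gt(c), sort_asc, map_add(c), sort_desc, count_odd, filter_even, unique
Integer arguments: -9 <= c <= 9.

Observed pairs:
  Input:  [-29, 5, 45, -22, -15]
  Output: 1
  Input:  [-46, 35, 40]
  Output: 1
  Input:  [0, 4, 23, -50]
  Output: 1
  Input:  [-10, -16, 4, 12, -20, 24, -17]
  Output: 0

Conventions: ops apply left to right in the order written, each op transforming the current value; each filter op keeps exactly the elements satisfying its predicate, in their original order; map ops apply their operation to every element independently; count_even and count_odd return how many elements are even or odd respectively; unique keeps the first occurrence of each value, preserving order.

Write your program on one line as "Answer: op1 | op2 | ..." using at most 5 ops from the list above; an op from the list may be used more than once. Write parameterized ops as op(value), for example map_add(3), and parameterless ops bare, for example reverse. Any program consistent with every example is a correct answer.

sort_desc | sort_asc | filter_gt(-8) | filter_gt(9) | count_odd

Check, running the answer program on each example:
  [-29, 5, 45, -22, -15] -> [45, 5, -15, -22, -29] -> [-29, -22, -15, 5, 45] -> [5, 45] -> [45] -> 1
  [-46, 35, 40] -> [40, 35, -46] -> [-46, 35, 40] -> [35, 40] -> [35, 40] -> 1
  [0, 4, 23, -50] -> [23, 4, 0, -50] -> [-50, 0, 4, 23] -> [0, 4, 23] -> [23] -> 1
  [-10, -16, 4, 12, -20, 24, -17] -> [24, 12, 4, -10, -16, -17, -20] -> [-20, -17, -16, -10, 4, 12, 24] -> [4, 12, 24] -> [12, 24] -> 0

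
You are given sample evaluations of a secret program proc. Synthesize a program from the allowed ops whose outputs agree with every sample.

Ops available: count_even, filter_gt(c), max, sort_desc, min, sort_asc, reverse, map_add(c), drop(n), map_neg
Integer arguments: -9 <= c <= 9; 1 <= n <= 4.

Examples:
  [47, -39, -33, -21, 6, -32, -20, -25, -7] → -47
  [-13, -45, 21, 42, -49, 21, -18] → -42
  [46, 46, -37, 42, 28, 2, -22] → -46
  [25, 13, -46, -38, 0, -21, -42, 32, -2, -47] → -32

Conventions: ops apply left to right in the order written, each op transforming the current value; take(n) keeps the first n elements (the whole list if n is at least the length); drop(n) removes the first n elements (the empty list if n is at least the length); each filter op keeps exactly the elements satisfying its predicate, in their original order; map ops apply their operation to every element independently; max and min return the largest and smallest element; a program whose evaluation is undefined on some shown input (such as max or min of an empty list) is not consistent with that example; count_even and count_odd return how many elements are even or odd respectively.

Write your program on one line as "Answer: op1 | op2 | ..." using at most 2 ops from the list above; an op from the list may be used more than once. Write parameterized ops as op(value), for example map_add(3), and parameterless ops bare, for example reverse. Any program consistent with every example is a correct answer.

map_neg | min

Check, running the answer program on each example:
  [47, -39, -33, -21, 6, -32, -20, -25, -7] -> [-47, 39, 33, 21, -6, 32, 20, 25, 7] -> -47
  [-13, -45, 21, 42, -49, 21, -18] -> [13, 45, -21, -42, 49, -21, 18] -> -42
  [46, 46, -37, 42, 28, 2, -22] -> [-46, -46, 37, -42, -28, -2, 22] -> -46
  [25, 13, -46, -38, 0, -21, -42, 32, -2, -47] -> [-25, -13, 46, 38, 0, 21, 42, -32, 2, 47] -> -32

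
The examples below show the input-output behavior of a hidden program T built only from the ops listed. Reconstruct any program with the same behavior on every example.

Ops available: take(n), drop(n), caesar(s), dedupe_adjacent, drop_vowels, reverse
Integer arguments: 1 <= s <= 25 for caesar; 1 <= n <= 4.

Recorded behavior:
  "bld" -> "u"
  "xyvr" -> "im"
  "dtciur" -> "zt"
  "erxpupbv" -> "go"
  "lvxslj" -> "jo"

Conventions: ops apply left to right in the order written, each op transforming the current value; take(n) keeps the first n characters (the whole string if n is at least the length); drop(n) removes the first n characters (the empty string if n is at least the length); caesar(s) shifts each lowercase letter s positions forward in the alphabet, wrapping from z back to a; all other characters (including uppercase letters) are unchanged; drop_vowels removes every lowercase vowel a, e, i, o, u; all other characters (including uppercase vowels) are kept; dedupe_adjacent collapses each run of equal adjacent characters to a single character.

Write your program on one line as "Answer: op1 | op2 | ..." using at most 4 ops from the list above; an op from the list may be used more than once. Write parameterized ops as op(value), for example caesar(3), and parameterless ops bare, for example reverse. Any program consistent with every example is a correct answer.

take(4) | drop(2) | caesar(17) | reverse

Check, running the answer program on each example:
  "bld" -> "bld" -> "d" -> "u" -> "u"
  "xyvr" -> "xyvr" -> "vr" -> "mi" -> "im"
  "dtciur" -> "dtci" -> "ci" -> "tz" -> "zt"
  "erxpupbv" -> "erxp" -> "xp" -> "og" -> "go"
  "lvxslj" -> "lvxs" -> "xs" -> "oj" -> "jo"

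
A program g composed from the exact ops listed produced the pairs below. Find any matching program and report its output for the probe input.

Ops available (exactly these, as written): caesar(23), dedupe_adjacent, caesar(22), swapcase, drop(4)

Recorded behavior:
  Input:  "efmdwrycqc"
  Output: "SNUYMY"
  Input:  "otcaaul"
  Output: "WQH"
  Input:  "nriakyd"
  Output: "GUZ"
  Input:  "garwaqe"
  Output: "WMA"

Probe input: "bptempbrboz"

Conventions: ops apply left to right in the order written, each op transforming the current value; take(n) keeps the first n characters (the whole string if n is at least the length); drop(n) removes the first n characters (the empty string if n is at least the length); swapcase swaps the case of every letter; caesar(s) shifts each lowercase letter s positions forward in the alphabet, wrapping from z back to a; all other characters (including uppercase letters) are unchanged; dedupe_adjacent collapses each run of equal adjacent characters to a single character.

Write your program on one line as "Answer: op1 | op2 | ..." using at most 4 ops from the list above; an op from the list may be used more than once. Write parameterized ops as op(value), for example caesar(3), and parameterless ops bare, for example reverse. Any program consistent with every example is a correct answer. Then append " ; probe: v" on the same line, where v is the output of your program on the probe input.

drop(4) | caesar(22) | swapcase ; probe: "ILXNXKV"

Check, running the answer program on each example:
  "efmdwrycqc" -> "wrycqc" -> "snuymy" -> "SNUYMY"
  "otcaaul" -> "aul" -> "wqh" -> "WQH"
  "nriakyd" -> "kyd" -> "guz" -> "GUZ"
  "garwaqe" -> "aqe" -> "wma" -> "WMA"
  probe: "bptempbrboz" -> "mpbrboz" -> "ilxnxkv" -> "ILXNXKV"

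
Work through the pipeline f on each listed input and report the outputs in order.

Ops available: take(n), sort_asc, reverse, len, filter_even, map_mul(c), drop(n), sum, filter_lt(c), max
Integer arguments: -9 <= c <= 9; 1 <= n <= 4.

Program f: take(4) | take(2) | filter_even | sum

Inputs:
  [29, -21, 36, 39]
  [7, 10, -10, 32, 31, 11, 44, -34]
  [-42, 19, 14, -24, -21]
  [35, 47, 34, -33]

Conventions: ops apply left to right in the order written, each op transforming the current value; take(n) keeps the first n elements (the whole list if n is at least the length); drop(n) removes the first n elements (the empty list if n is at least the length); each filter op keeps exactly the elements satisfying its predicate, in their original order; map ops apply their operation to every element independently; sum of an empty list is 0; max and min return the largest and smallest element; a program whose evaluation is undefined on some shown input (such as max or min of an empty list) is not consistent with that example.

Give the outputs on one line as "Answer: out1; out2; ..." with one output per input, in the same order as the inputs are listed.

0; 10; -42; 0

Execution, op by op:
  [29, -21, 36, 39] -> [29, -21, 36, 39] -> [29, -21] -> [] -> 0
  [7, 10, -10, 32, 31, 11, 44, -34] -> [7, 10, -10, 32] -> [7, 10] -> [10] -> 10
  [-42, 19, 14, -24, -21] -> [-42, 19, 14, -24] -> [-42, 19] -> [-42] -> -42
  [35, 47, 34, -33] -> [35, 47, 34, -33] -> [35, 47] -> [] -> 0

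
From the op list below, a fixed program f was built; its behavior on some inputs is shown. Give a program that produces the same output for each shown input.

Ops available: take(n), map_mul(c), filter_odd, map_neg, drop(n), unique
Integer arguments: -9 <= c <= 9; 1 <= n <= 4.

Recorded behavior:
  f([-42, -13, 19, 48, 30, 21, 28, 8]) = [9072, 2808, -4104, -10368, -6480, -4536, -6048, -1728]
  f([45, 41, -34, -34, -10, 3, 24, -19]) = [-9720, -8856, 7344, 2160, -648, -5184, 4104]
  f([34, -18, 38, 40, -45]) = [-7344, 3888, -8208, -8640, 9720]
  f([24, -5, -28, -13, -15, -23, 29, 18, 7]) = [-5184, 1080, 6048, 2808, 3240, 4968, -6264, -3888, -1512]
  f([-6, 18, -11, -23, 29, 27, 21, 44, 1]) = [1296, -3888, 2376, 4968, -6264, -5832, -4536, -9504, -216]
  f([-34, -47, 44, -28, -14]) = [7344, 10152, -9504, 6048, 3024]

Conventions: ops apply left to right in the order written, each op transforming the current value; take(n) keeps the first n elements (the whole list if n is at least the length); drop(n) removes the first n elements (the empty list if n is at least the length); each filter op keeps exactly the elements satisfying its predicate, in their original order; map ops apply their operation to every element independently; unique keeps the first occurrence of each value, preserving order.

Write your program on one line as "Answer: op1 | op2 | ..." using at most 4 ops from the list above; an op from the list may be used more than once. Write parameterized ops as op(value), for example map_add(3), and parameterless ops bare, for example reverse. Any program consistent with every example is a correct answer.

unique | map_mul(3) | map_mul(9) | map_mul(-8)

Check, running the answer program on each example:
  [-42, -13, 19, 48, 30, 21, 28, 8] -> [-42, -13, 19, 48, 30, 21, 28, 8] -> [-126, -39, 57, 144, 90, 63, 84, 24] -> [-1134, -351, 513, 1296, 810, 567, 756, 216] -> [9072, 2808, -4104, -10368, -6480, -4536, -6048, -1728]
  [45, 41, -34, -34, -10, 3, 24, -19] -> [45, 41, -34, -10, 3, 24, -19] -> [135, 123, -102, -30, 9, 72, -57] -> [1215, 1107, -918, -270, 81, 648, -513] -> [-9720, -8856, 7344, 2160, -648, -5184, 4104]
  [34, -18, 38, 40, -45] -> [34, -18, 38, 40, -45] -> [102, -54, 114, 120, -135] -> [918, -486, 1026, 1080, -1215] -> [-7344, 3888, -8208, -8640, 9720]
  [24, -5, -28, -13, -15, -23, 29, 18, 7] -> [24, -5, -28, -13, -15, -23, 29, 18, 7] -> [72, -15, -84, -39, -45, -69, 87, 54, 21] -> [648, -135, -756, -351, -405, -621, 783, 486, 189] -> [-5184, 1080, 6048, 2808, 3240, 4968, -6264, -3888, -1512]
  [-6, 18, -11, -23, 29, 27, 21, 44, 1] -> [-6, 18, -11, -23, 29, 27, 21, 44, 1] -> [-18, 54, -33, -69, 87, 81, 63, 132, 3] -> [-162, 486, -297, -621, 783, 729, 567, 1188, 27] -> [1296, -3888, 2376, 4968, -6264, -5832, -4536, -9504, -216]
  [-34, -47, 44, -28, -14] -> [-34, -47, 44, -28, -14] -> [-102, -141, 132, -84, -42] -> [-918, -1269, 1188, -756, -378] -> [7344, 10152, -9504, 6048, 3024]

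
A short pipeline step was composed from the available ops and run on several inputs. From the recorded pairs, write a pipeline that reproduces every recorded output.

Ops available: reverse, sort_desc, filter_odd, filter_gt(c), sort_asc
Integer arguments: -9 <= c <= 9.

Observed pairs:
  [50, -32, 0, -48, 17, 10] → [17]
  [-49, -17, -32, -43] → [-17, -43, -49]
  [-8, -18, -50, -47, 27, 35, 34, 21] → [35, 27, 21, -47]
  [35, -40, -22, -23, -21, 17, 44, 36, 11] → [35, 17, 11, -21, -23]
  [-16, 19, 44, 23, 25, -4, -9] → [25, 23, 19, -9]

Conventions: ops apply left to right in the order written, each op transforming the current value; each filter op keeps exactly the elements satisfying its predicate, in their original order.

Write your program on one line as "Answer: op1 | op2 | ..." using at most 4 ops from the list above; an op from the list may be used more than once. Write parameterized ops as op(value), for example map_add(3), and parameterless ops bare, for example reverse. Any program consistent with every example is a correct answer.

filter_odd | sort_asc | reverse

Check, running the answer program on each example:
  [50, -32, 0, -48, 17, 10] -> [17] -> [17] -> [17]
  [-49, -17, -32, -43] -> [-49, -17, -43] -> [-49, -43, -17] -> [-17, -43, -49]
  [-8, -18, -50, -47, 27, 35, 34, 21] -> [-47, 27, 35, 21] -> [-47, 21, 27, 35] -> [35, 27, 21, -47]
  [35, -40, -22, -23, -21, 17, 44, 36, 11] -> [35, -23, -21, 17, 11] -> [-23, -21, 11, 17, 35] -> [35, 17, 11, -21, -23]
  [-16, 19, 44, 23, 25, -4, -9] -> [19, 23, 25, -9] -> [-9, 19, 23, 25] -> [25, 23, 19, -9]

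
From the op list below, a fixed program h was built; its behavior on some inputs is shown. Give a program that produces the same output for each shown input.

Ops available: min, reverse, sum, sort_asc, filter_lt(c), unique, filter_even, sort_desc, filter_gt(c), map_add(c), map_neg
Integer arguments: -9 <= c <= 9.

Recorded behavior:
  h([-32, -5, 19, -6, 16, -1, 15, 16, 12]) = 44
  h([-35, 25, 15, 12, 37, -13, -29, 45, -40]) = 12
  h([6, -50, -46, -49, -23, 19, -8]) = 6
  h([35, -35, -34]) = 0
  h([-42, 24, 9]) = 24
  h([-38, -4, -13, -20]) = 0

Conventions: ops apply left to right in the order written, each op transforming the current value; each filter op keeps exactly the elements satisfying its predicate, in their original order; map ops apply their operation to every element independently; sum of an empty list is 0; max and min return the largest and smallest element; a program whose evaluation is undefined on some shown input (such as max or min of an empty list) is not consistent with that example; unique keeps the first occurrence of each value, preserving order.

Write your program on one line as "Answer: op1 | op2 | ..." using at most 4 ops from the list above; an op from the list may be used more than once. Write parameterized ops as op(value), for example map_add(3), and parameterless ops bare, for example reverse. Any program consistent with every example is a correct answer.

filter_gt(1) | sort_desc | filter_even | sum

Check, running the answer program on each example:
  [-32, -5, 19, -6, 16, -1, 15, 16, 12] -> [19, 16, 15, 16, 12] -> [19, 16, 16, 15, 12] -> [16, 16, 12] -> 44
  [-35, 25, 15, 12, 37, -13, -29, 45, -40] -> [25, 15, 12, 37, 45] -> [45, 37, 25, 15, 12] -> [12] -> 12
  [6, -50, -46, -49, -23, 19, -8] -> [6, 19] -> [19, 6] -> [6] -> 6
  [35, -35, -34] -> [35] -> [35] -> [] -> 0
  [-42, 24, 9] -> [24, 9] -> [24, 9] -> [24] -> 24
  [-38, -4, -13, -20] -> [] -> [] -> [] -> 0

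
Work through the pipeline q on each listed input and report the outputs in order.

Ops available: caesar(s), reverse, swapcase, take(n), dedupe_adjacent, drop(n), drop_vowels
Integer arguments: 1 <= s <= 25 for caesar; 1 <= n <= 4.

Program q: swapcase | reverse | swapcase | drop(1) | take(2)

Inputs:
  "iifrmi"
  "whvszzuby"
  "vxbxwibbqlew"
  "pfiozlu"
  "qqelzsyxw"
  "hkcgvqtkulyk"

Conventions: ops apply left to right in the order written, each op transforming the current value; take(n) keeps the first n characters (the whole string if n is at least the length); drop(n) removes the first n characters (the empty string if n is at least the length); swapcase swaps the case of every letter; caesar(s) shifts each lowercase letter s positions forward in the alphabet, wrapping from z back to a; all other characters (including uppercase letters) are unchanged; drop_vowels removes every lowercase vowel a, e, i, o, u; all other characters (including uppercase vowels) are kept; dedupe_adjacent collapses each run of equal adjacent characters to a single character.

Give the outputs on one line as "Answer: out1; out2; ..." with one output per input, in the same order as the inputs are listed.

"mr"; "bu"; "el"; "lz"; "xy"; "yl"

Execution, op by op:
  "iifrmi" -> "IIFRMI" -> "IMRFII" -> "imrfii" -> "mrfii" -> "mr"
  "whvszzuby" -> "WHVSZZUBY" -> "YBUZZSVHW" -> "ybuzzsvhw" -> "buzzsvhw" -> "bu"
  "vxbxwibbqlew" -> "VXBXWIBBQLEW" -> "WELQBBIWXBXV" -> "welqbbiwxbxv" -> "elqbbiwxbxv" -> "el"
  "pfiozlu" -> "PFIOZLU" -> "ULZOIFP" -> "ulzoifp" -> "lzoifp" -> "lz"
  "qqelzsyxw" -> "QQELZSYXW" -> "WXYSZLEQQ" -> "wxyszleqq" -> "xyszleqq" -> "xy"
  "hkcgvqtkulyk" -> "HKCGVQTKULYK" -> "KYLUKTQVGCKH" -> "kyluktqvgckh" -> "yluktqvgckh" -> "yl"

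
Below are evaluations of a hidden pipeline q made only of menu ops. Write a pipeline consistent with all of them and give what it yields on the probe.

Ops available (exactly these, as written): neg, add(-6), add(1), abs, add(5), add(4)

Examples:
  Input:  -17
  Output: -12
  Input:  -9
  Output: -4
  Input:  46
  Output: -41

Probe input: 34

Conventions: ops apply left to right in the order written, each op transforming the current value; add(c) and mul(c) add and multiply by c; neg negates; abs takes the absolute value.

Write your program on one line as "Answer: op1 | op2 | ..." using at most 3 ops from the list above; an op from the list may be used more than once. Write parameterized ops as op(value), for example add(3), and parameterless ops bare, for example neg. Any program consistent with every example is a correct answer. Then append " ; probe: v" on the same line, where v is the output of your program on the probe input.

abs | neg | add(5) ; probe: -29

Check, running the answer program on each example:
  -17 -> 17 -> -17 -> -12
  -9 -> 9 -> -9 -> -4
  46 -> 46 -> -46 -> -41
  probe: 34 -> 34 -> -34 -> -29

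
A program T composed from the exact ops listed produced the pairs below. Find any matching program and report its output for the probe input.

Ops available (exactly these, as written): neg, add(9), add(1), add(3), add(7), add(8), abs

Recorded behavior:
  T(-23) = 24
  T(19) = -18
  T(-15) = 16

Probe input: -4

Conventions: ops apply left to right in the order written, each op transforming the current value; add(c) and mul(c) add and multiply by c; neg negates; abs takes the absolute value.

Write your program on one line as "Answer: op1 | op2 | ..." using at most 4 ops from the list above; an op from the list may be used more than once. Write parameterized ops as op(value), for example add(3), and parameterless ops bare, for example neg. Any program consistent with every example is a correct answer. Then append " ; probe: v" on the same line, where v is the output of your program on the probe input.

add(7) | neg | add(8) ; probe: 5

Check, running the answer program on each example:
  -23 -> -16 -> 16 -> 24
  19 -> 26 -> -26 -> -18
  -15 -> -8 -> 8 -> 16
  probe: -4 -> 3 -> -3 -> 5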